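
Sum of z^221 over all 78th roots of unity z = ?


The roots are w_k = w^k with w = e^(2*pi*i/78), and (w^k)^221 = (w^221)^k.
So S = 1 + u + u^2 + ... + u^(77) with u = w^221.
221 = 2*78 + 65, so 221 is not a multiple of 78: u = (w^78)^2 * w^65 = w^65 ≠ 1 (w is a primitive 78th root), while u^78 = (w^78)^221 = 1.
Geometric series: S = (1 - u^78)/(1 - u) = (1 - 1)/(1 - u) = 0

S = 0


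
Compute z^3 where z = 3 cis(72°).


r^3 = 3^3 = 27
n*theta = 3*72° = 216° = 216° (mod 360)
a = 27*cos(216°) = -21.8435
b = 27*sin(216°) = -15.8702

27 cis(216°) = -21.8435 - 15.8702i


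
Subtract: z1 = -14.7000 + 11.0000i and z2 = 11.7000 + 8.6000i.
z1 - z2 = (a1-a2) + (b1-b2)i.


Real: -14.7 - 11.7 = -26.4
Imag: 11 - 8.6 = 2.4

-26.4000 + 2.4000i


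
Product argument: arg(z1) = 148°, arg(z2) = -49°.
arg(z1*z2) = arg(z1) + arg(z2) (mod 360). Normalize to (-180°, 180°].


arg(z1*z2) = 148° - 49° = 99°
Normalized to (-180°, 180°]: 99°

99°


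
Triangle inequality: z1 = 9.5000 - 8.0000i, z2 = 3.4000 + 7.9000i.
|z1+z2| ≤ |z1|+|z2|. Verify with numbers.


|z1| = sqrt(9.5^2 + (-8)^2) = sqrt(154.25) = 12.4197
|z2| = sqrt(3.4^2 + 7.9^2) = sqrt(73.97) = 8.6006
z1+z2 = 12.9000 - 0.1000i
|z1+z2| = sqrt(166.42) = 12.9004
|z1|+|z2| = 12.4197 + 8.6006 = 21.0203

|z1+z2| = 12.9004 ≤ |z1|+|z2| = 21.0203 (verified)


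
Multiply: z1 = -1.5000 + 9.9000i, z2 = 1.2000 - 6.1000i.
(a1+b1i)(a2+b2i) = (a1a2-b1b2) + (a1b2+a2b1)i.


Real = -1.5*1.2 - 9.9*(-6.1) = -1.8 - (-60.39) = 58.59
Imag = -1.5*(-6.1) + 1.2*9.9 = 9.15 + 11.88 = 21.03

58.5900 + 21.0300i


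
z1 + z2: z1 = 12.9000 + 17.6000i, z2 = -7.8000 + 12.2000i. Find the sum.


Real: 12.9 - 7.8 = 5.1
Imag: 17.6 + 12.2 = 29.8

5.1000 + 29.8000i


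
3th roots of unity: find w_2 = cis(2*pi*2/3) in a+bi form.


Angle = 360*2/3 = 240°
a = cos(240°) = -0.5000
b = sin(240°) = -0.8660

-0.5000 - 0.8660i


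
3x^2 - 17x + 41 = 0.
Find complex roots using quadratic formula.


disc = (-17)^2 - 4*3*41 = 289 - 492 = -203
sqrt(|disc|) = sqrt(203) = 14.2478
Real part = 17/(2*3) = 2.8333
Imag part = 14.2478/(2*3) = 2.3746

2.8333 ± 2.3746i


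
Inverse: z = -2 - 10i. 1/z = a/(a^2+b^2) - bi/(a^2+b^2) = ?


|z|^2 = 4+100 = 104
1/z = (-2 + 10i)/104

1/z = -0.0192 + 0.0962i


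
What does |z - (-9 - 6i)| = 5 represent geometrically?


|z - z0| = r is a circle with center z0 and radius r.
Center = (-9, -6), radius = 5

Circle with center (-9, -6) and radius 5


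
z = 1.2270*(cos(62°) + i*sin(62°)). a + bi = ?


a = 1.2270*cos(62°) = 1.2270*0.46947 = 0.5760
b = 1.2270*sin(62°) = 1.2270*0.88295 = 1.0834

0.5760 + 1.0834i


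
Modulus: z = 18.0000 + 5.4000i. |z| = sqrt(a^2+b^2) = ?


|z| = sqrt(18^2 + 5.4^2) = sqrt(324 + 29.16) = sqrt(353.16) = 18.7926

|z| = 18.7926


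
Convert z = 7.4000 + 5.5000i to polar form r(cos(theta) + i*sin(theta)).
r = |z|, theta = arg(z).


r = sqrt(54.76+30.25) = sqrt(85.01) = 9.2201
theta = atan2(5.5, 7.4) = 36.6213 degrees

r = 9.2201, theta = 36.6213 degrees


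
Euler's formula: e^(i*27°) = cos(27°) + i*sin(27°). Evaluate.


cos(27°) = 0.8910
sin(27°) = 0.4540

e^(i*27°) = 0.8910 + 0.4540i


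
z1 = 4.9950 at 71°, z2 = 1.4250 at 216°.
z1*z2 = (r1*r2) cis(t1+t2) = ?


r = 4.9950 * 1.4250 = 7.1179
theta = 71° + 216° = 287° = 287° (mod 360)

7.1179 cis(287°)


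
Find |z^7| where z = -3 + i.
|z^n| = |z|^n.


|z| = sqrt(9+1) = sqrt(10) = 3.1623
|z^7| = |z|^7 = (sqrt(10))^7 = 10^3 * sqrt(10) = 1000*sqrt(10)

|z^7| = 1000*sqrt(10) ≈ 3162.2777


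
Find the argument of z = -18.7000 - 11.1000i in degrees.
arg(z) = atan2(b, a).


Re = -18.7, Im = -11.1
arg = atan2(-11.1, -18.7) = -149.3074 degrees

arg(z) = -149.3074 degrees


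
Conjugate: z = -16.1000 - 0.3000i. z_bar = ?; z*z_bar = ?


z_bar = -16.1000 + 0.3000i
z*z_bar = (-16.1)^2 + (-0.3)^2 = 259.21 + 0.09 = 259.3

z_bar = -16.1000 + 0.3000i, z*z_bar = 259.3


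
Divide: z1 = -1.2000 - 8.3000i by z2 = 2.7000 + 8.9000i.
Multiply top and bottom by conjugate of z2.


Conjugate of z2 = 2.7000 - 8.9000i
Numerator: (-1.2000 - 8.3000i)(2.7000 - 8.9000i) = -77.1100 - 11.7300i
Denominator: 2.7^2 + 8.9^2 = 86.5
Result = (-77.1100 - 11.7300i)/86.5

-0.8914 - 0.1356i


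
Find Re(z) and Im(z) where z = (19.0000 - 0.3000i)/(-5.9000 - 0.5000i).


Multiply by conjugate: (19.0000 - 0.3000i)(-5.9000 + 0.5000i) / ((-5.9)^2 + (-0.5)^2)
Numerator real = 19*(-5.9) - (0.3)*(-0.5) = -111.95
Numerator imag = -0.3*(-5.9) - 19*(-0.5) = 11.27
Denominator = 35.06
Re(z) = -111.95/35.06 = -3.1931
Im(z) = 11.27/35.06 = 0.3214

Re(z) = -3.1931, Im(z) = 0.3214


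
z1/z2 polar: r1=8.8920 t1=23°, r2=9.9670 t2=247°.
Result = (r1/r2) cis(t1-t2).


r = 8.8920 / 9.9670 = 0.8921
theta = 23° - 247° = -224° = 136° (mod 360)

0.8921 cis(136°)


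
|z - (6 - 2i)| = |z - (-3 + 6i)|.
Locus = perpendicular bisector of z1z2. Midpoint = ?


Equal distances means the locus is the perpendicular bisector of z1 and z2.
Midpoint = ((6+(-3))/2, (-2+6)/2) = (1.5000, 2.0000)

Perpendicular bisector through (1.5000, 2.0000)


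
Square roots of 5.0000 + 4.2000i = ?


|z| = sqrt(25+17.64) = 6.5299
sqrt((|z|+a)/2) = sqrt((6.5299+5)/2) = sqrt(5.7650) = 2.4010
sqrt((|z|-a)/2) = sqrt((6.5299-5)/2) = sqrt(0.7650) = 0.8746

±(2.4010 + 0.8746i) i.e. 2.4010 + 0.8746i and -2.4010 - 0.8746i


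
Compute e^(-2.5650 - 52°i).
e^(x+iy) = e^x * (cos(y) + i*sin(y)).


e^-2.5650 = 0.07692
cos(-52°) = 0.6157
sin(-52°) = -0.788
Real = 0.07692*0.6157 = 0.0474
Imag = 0.07692*(-0.788) = -0.0606

0.0474 - 0.0606i


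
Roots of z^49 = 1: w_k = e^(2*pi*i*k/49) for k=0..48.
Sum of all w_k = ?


The sum of all 49th roots of unity is 0.
Geometric series: (1 - w^49)/(1 - w) = (1-1)/(1-w) = 0 since w^49 = 1, w ≠ 1.
Alternatively: coefficient of z^48 in z^49 - 1 is 0.

0


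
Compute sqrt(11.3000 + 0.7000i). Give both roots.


|z| = sqrt(127.69+0.49) = 11.3217
sqrt((|z|+a)/2) = sqrt((11.3217+11.3)/2) = sqrt(11.3108) = 3.3632
sqrt((|z|-a)/2) = sqrt((11.3217-11.3)/2) = sqrt(0.0108) = 0.1041

±(3.3632 + 0.1041i) i.e. 3.3632 + 0.1041i and -3.3632 - 0.1041i


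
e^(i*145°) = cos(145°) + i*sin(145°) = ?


cos(145°) = -0.8192
sin(145°) = 0.5736

e^(i*145°) = -0.8192 + 0.5736i


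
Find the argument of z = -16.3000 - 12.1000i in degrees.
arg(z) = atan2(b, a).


Re = -16.3, Im = -12.1
arg = atan2(-12.1, -16.3) = -143.4123 degrees

arg(z) = -143.4123 degrees


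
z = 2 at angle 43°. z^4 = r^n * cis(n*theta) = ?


r^4 = 2^4 = 16
n*theta = 4*43° = 172° = 172° (mod 360)
a = 16*cos(172°) = -15.8443
b = 16*sin(172°) = 2.2268

16 cis(172°) = -15.8443 + 2.2268i


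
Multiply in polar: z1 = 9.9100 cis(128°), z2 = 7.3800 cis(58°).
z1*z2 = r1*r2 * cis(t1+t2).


r = 9.9100 * 7.3800 = 73.1358
theta = 128° + 58° = 186° = 186° (mod 360)

73.1358 cis(186°)


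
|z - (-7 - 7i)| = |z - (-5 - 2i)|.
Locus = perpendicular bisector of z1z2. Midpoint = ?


Equal distances means the locus is the perpendicular bisector of z1 and z2.
Midpoint = ((-7+(-5))/2, (-7+(-2))/2) = (-6.0000, -4.5000)

Perpendicular bisector through (-6.0000, -4.5000)


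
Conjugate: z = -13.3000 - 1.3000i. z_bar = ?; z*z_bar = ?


z_bar = -13.3000 + 1.3000i
z*z_bar = (-13.3)^2 + (-1.3)^2 = 176.89 + 1.69 = 178.58

z_bar = -13.3000 + 1.3000i, z*z_bar = 178.58


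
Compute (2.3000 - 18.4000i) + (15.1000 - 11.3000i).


Real: 2.3 + 15.1 = 17.4
Imag: -18.4 - 11.3 = -29.7

17.4000 - 29.7000i


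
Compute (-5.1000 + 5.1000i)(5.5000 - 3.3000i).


Real = -5.1*5.5 - 5.1*(-3.3) = -28.05 - (-16.83) = -11.22
Imag = -5.1*(-3.3) + 5.5*5.1 = 16.83 + 28.05 = 44.88

-11.2200 + 44.8800i


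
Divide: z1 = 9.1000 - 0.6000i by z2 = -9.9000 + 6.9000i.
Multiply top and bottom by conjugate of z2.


Conjugate of z2 = -9.9000 - 6.9000i
Numerator: (9.1000 - 0.6000i)(-9.9000 - 6.9000i) = -94.2300 - 56.8500i
Denominator: (-9.9)^2 + 6.9^2 = 145.62
Result = (-94.2300 - 56.8500i)/145.62

-0.6471 - 0.3904i


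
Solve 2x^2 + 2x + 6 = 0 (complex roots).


disc = 2^2 - 4*2*6 = 4 - 48 = -44
sqrt(|disc|) = sqrt(44) = 6.6332
Real part = -2/(2*2) = -0.5000
Imag part = 6.6332/(2*2) = 1.6583

-0.5000 ± 1.6583i


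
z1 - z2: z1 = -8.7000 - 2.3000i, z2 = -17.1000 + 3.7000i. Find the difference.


Real: -8.7 + 17.1 = 8.4
Imag: -2.3 - 3.7 = -6

8.4000 - 6.0000i


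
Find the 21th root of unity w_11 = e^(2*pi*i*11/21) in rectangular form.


Angle = 360*11/21 = 188.5714°
a = cos(188.5714°) = -0.9888
b = sin(188.5714°) = -0.1490

-0.9888 - 0.1490i


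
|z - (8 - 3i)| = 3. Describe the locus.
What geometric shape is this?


|z - z0| = r is a circle with center z0 and radius r.
Center = (8, -3), radius = 3

Circle with center (8, -3) and radius 3


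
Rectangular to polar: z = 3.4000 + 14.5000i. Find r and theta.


r = sqrt(11.56+210.25) = sqrt(221.81) = 14.8933
theta = atan2(14.5, 3.4) = 76.8035 degrees

r = 14.8933, theta = 76.8035 degrees


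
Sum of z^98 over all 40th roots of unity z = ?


The roots are w_k = w^k with w = e^(2*pi*i/40), and (w^k)^98 = (w^98)^k.
So S = 1 + u + u^2 + ... + u^(39) with u = w^98.
98 = 2*40 + 18, so 98 is not a multiple of 40: u = (w^40)^2 * w^18 = w^18 ≠ 1 (w is a primitive 40th root), while u^40 = (w^40)^98 = 1.
Geometric series: S = (1 - u^40)/(1 - u) = (1 - 1)/(1 - u) = 0

S = 0


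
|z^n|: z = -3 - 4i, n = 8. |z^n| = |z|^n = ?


|z| = sqrt(9+16) = sqrt(25) = 5
|z^8| = |z|^8 = 5^8 = 390625

|z^8| = 390625


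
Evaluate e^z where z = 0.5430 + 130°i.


e^0.5430 = 1.72116
cos(130°) = -0.64279
sin(130°) = 0.76604
Real = 1.72116*(-0.64279) = -1.1063
Imag = 1.72116*0.76604 = 1.3185

-1.1063 + 1.3185i


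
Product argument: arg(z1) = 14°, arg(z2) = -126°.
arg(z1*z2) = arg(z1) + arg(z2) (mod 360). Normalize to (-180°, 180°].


arg(z1*z2) = 14° - 126° = -112°
Normalized to (-180°, 180°]: -112°

-112°


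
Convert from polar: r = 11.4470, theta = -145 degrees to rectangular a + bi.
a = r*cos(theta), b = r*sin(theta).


a = 11.4470*cos(-145°) = 11.4470*(-0.81915) = -9.3768
b = 11.4470*sin(-145°) = 11.4470*(-0.573576) = -6.5657

-9.3768 - 6.5657i


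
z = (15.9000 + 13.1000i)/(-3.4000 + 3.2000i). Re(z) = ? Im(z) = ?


Multiply by conjugate: (15.9000 + 13.1000i)(-3.4000 - 3.2000i) / ((-3.4)^2 + 3.2^2)
Numerator real = 15.9*(-3.4) + 13.1*3.2 = -12.14
Numerator imag = 13.1*(-3.4) - 15.9*3.2 = -95.42
Denominator = 21.8
Re(z) = -12.14/21.8 = -0.5569
Im(z) = -95.42/21.8 = -4.3771

Re(z) = -0.5569, Im(z) = -4.3771


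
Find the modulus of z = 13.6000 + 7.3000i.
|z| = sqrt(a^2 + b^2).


|z| = sqrt(13.6^2 + 7.3^2) = sqrt(184.96 + 53.29) = sqrt(238.25) = 15.4353

|z| = 15.4353


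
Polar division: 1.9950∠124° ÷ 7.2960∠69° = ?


r = 1.9950 / 7.2960 = 0.2734
theta = 124° - 69° = 55° = 55° (mod 360)

0.2734 cis(55°)


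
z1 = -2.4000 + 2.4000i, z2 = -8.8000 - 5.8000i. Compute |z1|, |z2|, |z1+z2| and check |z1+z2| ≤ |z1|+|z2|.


|z1| = sqrt((-2.4)^2 + 2.4^2) = sqrt(11.52) = 3.3941
|z2| = sqrt((-8.8)^2 + (-5.8)^2) = sqrt(111.08) = 10.5394
z1+z2 = -11.2000 - 3.4000i
|z1+z2| = sqrt(137) = 11.7047
|z1|+|z2| = 3.3941 + 10.5394 = 13.9335

|z1+z2| = 11.7047 ≤ |z1|+|z2| = 13.9335 (verified)


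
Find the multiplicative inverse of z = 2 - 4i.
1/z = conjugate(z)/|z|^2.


|z|^2 = 4+16 = 20
1/z = (2 + 4i)/20

1/z = 0.1000 + 0.2000i


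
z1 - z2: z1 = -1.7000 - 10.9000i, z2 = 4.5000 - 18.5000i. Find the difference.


Real: -1.7 - 4.5 = -6.2
Imag: -10.9 + 18.5 = 7.6

-6.2000 + 7.6000i


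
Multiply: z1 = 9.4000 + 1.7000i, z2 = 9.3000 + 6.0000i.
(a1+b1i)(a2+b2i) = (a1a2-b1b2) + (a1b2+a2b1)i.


Real = 9.4*9.3 - 1.7*6 = 87.42 - 10.2 = 77.22
Imag = 9.4*6 + 9.3*1.7 = 56.4 + 15.81 = 72.21

77.2200 + 72.2100i


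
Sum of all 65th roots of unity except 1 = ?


With w = e^(2*pi*i/65), all 65 of the 65th roots of unity w^0 = 1, w, ..., w^(64) sum to 0: 1 + w + ... + w^(64) = (1 - w^65)/(1 - w) = 0 since w^65 = 1, w ≠ 1.
Removing the root 1: w + w^2 + ... + w^(64) = 0 - 1 = -1

Sum = -1


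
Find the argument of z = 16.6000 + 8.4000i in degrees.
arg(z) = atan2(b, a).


Re = 16.6, Im = 8.4
arg = atan2(8.4, 16.6) = 26.8405 degrees

arg(z) = 26.8405 degrees


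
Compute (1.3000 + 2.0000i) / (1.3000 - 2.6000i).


Conjugate of z2 = 1.3000 + 2.6000i
Numerator: (1.3000 + 2.0000i)(1.3000 + 2.6000i) = -3.5100 + 5.9800i
Denominator: 1.3^2 + (-2.6)^2 = 8.45
Result = (-3.5100 + 5.9800i)/8.45

-0.4154 + 0.7077i


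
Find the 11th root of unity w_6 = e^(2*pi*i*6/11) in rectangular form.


Angle = 360*6/11 = 196.3636°
a = cos(196.3636°) = -0.9595
b = sin(196.3636°) = -0.2817

-0.9595 - 0.2817i


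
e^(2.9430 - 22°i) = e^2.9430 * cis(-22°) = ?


e^2.9430 = 18.9727
cos(-22°) = 0.927184
sin(-22°) = -0.374607
Real = 18.9727*0.927184 = 17.5912
Imag = 18.9727*(-0.374607) = -7.1073

17.5912 - 7.1073i


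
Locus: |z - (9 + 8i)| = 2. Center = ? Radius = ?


|z - z0| = r is a circle with center z0 and radius r.
Center = (9, 8), radius = 2

Circle with center (9, 8) and radius 2


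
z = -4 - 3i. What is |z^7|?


|z| = sqrt(16+9) = sqrt(25) = 5
|z^7| = |z|^7 = 5^7 = 78125

|z^7| = 78125


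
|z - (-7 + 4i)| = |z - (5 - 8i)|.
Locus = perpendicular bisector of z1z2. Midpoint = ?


Equal distances means the locus is the perpendicular bisector of z1 and z2.
Midpoint = ((-7+5)/2, (4+(-8))/2) = (-1.0000, -2.0000)

Perpendicular bisector through (-1.0000, -2.0000)


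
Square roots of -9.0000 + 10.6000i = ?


|z| = sqrt(81+112.36) = 13.9054
sqrt((|z|+a)/2) = sqrt((13.9054+(-9))/2) = sqrt(2.4527) = 1.5661
sqrt((|z|-a)/2) = sqrt((13.9054-(-9))/2) = sqrt(11.4527) = 3.3842

±(1.5661 + 3.3842i) i.e. 1.5661 + 3.3842i and -1.5661 - 3.3842i


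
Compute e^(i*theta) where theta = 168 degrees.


cos(168°) = -0.9781
sin(168°) = 0.2079

e^(i*168°) = -0.9781 + 0.2079i


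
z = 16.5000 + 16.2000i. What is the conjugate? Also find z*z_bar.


z_bar = 16.5000 - 16.2000i
z*z_bar = 16.5^2 + 16.2^2 = 272.25 + 262.44 = 534.69

z_bar = 16.5000 - 16.2000i, z*z_bar = 534.69


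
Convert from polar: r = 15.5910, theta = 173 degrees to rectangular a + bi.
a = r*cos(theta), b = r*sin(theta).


a = 15.5910*cos(173°) = 15.5910*(-0.99255) = -15.4748
b = 15.5910*sin(173°) = 15.5910*0.12187 = 1.9001

-15.4748 + 1.9001i


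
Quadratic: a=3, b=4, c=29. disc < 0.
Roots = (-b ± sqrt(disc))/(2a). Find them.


disc = 4^2 - 4*3*29 = 16 - 348 = -332
sqrt(|disc|) = sqrt(332) = 18.2209
Real part = -4/(2*3) = -0.6667
Imag part = 18.2209/(2*3) = 3.0368

-0.6667 ± 3.0368i


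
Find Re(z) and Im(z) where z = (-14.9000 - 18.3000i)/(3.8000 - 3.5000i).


Multiply by conjugate: (-14.9000 - 18.3000i)(3.8000 + 3.5000i) / (3.8^2 + (-3.5)^2)
Numerator real = -14.9*3.8 - (18.3)*(-3.5) = 7.43
Numerator imag = -18.3*3.8 - (-14.9)*(-3.5) = -121.69
Denominator = 26.69
Re(z) = 7.43/26.69 = 0.2784
Im(z) = -121.69/26.69 = -4.5594

Re(z) = 0.2784, Im(z) = -4.5594


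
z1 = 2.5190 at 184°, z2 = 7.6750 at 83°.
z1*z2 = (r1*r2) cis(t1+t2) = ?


r = 2.5190 * 7.6750 = 19.3333
theta = 184° + 83° = 267° = 267° (mod 360)

19.3333 cis(267°)


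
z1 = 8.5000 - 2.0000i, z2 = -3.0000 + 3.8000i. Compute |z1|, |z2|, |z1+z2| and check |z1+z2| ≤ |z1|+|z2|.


|z1| = sqrt(8.5^2 + (-2)^2) = sqrt(76.25) = 8.7321
|z2| = sqrt((-3)^2 + 3.8^2) = sqrt(23.44) = 4.8415
z1+z2 = 5.5000 + 1.8000i
|z1+z2| = sqrt(33.49) = 5.7871
|z1|+|z2| = 8.7321 + 4.8415 = 13.5736

|z1+z2| = 5.7871 ≤ |z1|+|z2| = 13.5736 (verified)


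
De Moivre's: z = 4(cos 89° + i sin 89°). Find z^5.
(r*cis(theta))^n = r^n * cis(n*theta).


r^5 = 4^5 = 1024
n*theta = 5*89° = 445° = 85° (mod 360)
a = 1024*cos(85°) = 89.2475
b = 1024*sin(85°) = 1020.1034

1024 cis(85°) = 89.2475 + 1020.1034i


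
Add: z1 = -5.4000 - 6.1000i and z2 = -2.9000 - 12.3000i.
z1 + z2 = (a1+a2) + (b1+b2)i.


Real: -5.4 - 2.9 = -8.3
Imag: -6.1 - 12.3 = -18.4

-8.3000 - 18.4000i


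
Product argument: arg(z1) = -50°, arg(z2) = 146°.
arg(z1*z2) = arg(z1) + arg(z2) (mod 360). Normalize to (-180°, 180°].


arg(z1*z2) = -50° + 146° = 96°
Normalized to (-180°, 180°]: 96°

96°


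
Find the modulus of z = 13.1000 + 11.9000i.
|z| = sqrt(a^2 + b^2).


|z| = sqrt(13.1^2 + 11.9^2) = sqrt(171.61 + 141.61) = sqrt(313.22) = 17.6980

|z| = 17.6980


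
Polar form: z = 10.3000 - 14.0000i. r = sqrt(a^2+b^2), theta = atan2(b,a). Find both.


r = sqrt(106.09+196) = sqrt(302.09) = 17.3807
theta = atan2(-14, 10.3) = -53.6576 degrees

r = 17.3807, theta = -53.6576 degrees


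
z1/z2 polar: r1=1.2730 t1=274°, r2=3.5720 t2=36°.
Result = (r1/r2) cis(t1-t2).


r = 1.2730 / 3.5720 = 0.3564
theta = 274° - 36° = 238° = 238° (mod 360)

0.3564 cis(238°)


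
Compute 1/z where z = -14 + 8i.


|z|^2 = 196+64 = 260
1/z = (-14 - 8i)/260

1/z = -0.0538 - 0.0308i


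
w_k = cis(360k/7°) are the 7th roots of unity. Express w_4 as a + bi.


Angle = 360*4/7 = 205.7143°
a = cos(205.7143°) = -0.9010
b = sin(205.7143°) = -0.4339

-0.9010 - 0.4339i


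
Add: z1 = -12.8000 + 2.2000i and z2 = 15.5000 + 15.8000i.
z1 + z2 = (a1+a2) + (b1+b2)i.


Real: -12.8 + 15.5 = 2.7
Imag: 2.2 + 15.8 = 18

2.7000 + 18.0000i


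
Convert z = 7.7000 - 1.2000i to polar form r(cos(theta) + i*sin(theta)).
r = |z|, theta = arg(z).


r = sqrt(59.29+1.44) = sqrt(60.73) = 7.7929
theta = atan2(-1.2, 7.7) = -8.8580 degrees

r = 7.7929, theta = -8.8580 degrees


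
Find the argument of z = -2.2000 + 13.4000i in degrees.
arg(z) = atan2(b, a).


Re = -2.2, Im = 13.4
arg = atan2(13.4, -2.2) = 99.3236 degrees

arg(z) = 99.3236 degrees


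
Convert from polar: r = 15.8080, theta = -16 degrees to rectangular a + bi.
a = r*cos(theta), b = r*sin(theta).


a = 15.8080*cos(-16°) = 15.8080*0.96126 = 15.1956
b = 15.8080*sin(-16°) = 15.8080*(-0.27564) = -4.3573

15.1956 - 4.3573i


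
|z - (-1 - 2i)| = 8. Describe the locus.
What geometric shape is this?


|z - z0| = r is a circle with center z0 and radius r.
Center = (-1, -2), radius = 8

Circle with center (-1, -2) and radius 8


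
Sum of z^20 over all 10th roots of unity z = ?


The roots are w_k = w^k with w = e^(2*pi*i/10), and (w^k)^20 = (w^20)^k.
So S = 1 + u + u^2 + ... + u^(9) with u = w^20.
20 = 2*10 + 0, so 20 is a multiple of 10 and u = (w^10)^2 = 1.
Every one of the 10 terms equals 1: S = 10

S = 10


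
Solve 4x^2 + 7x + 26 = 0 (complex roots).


disc = 7^2 - 4*4*26 = 49 - 416 = -367
sqrt(|disc|) = sqrt(367) = 19.1572
Real part = -7/(2*4) = -0.8750
Imag part = 19.1572/(2*4) = 2.3947

-0.8750 ± 2.3947i


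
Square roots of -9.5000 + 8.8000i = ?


|z| = sqrt(90.25+77.44) = 12.9495
sqrt((|z|+a)/2) = sqrt((12.9495+(-9.5))/2) = sqrt(1.7248) = 1.3133
sqrt((|z|-a)/2) = sqrt((12.9495-(-9.5))/2) = sqrt(11.2248) = 3.3503

±(1.3133 + 3.3503i) i.e. 1.3133 + 3.3503i and -1.3133 - 3.3503i


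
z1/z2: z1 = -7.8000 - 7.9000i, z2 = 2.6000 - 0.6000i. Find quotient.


Conjugate of z2 = 2.6000 + 0.6000i
Numerator: (-7.8000 - 7.9000i)(2.6000 + 0.6000i) = -15.5400 - 25.2200i
Denominator: 2.6^2 + (-0.6)^2 = 7.12
Result = (-15.5400 - 25.2200i)/7.12

-2.1826 - 3.5421i


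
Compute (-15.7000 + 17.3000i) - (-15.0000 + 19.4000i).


Real: -15.7 + 15 = -0.7
Imag: 17.3 - 19.4 = -2.1

-0.7000 - 2.1000i


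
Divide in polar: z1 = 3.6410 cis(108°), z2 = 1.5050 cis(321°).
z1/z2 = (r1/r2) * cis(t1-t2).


r = 3.6410 / 1.5050 = 2.4193
theta = 108° - 321° = -213° = 147° (mod 360)

2.4193 cis(147°)


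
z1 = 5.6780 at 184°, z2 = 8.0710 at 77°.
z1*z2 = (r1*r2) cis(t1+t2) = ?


r = 5.6780 * 8.0710 = 45.8271
theta = 184° + 77° = 261° = 261° (mod 360)

45.8271 cis(261°)


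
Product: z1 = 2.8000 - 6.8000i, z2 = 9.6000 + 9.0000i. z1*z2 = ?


Real = 2.8*9.6 - (-6.8)*9 = 26.88 - (-61.2) = 88.08
Imag = 2.8*9 + 9.6*(-6.8) = 25.2 - (65.28) = -40.08

88.0800 - 40.0800i


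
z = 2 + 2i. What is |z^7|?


|z| = sqrt(4+4) = sqrt(8) = 2.8284
|z^7| = |z|^7 = (sqrt(8))^7 = 8^3 * sqrt(8) = 512*sqrt(8)

|z^7| = 512*sqrt(8) ≈ 1448.1547


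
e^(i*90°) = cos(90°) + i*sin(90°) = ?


cos(90°) = 0
sin(90°) = 1.0000

e^(i*90°) = 0 + 1.0000i


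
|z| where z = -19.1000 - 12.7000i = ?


|z| = sqrt((-19.1)^2 + (-12.7)^2) = sqrt(364.81 + 161.29) = sqrt(526.1) = 22.9369

|z| = 22.9369


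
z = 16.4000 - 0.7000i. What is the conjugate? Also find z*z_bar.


z_bar = 16.4000 + 0.7000i
z*z_bar = 16.4^2 + (-0.7)^2 = 268.96 + 0.49 = 269.45

z_bar = 16.4000 + 0.7000i, z*z_bar = 269.45


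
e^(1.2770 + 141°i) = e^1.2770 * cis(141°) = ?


e^1.2770 = 3.58587
cos(141°) = -0.777146
sin(141°) = 0.62932
Real = 3.58587*(-0.777146) = -2.7867
Imag = 3.58587*0.62932 = 2.2567

-2.7867 + 2.2567i


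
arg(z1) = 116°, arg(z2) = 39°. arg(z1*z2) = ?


arg(z1*z2) = 116° + 39° = 155°
Normalized to (-180°, 180°]: 155°

155°


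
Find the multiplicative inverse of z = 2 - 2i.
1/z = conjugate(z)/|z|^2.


|z|^2 = 4+4 = 8
1/z = (2 + 2i)/8

1/z = 0.2500 + 0.2500i


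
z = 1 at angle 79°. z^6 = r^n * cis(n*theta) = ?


r^6 = 1^6 = 1
n*theta = 6*79° = 474° = 114° (mod 360)
a = 1*cos(114°) = -0.4067
b = 1*sin(114°) = 0.9135

1 cis(114°) = -0.4067 + 0.9135i


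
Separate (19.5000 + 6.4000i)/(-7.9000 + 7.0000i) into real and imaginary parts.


Multiply by conjugate: (19.5000 + 6.4000i)(-7.9000 - 7.0000i) / ((-7.9)^2 + 7^2)
Numerator real = 19.5*(-7.9) + 6.4*7 = -109.25
Numerator imag = 6.4*(-7.9) - 19.5*7 = -187.06
Denominator = 111.41
Re(z) = -109.25/111.41 = -0.9806
Im(z) = -187.06/111.41 = -1.6790

Re(z) = -0.9806, Im(z) = -1.6790


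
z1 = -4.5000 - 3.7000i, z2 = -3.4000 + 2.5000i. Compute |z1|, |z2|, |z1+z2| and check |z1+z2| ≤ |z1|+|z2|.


|z1| = sqrt((-4.5)^2 + (-3.7)^2) = sqrt(33.94) = 5.8258
|z2| = sqrt((-3.4)^2 + 2.5^2) = sqrt(17.81) = 4.2202
z1+z2 = -7.9000 - 1.2000i
|z1+z2| = sqrt(63.85) = 7.9906
|z1|+|z2| = 5.8258 + 4.2202 = 10.0460

|z1+z2| = 7.9906 ≤ |z1|+|z2| = 10.0460 (verified)


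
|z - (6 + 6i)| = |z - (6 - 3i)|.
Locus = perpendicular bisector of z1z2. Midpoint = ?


Equal distances means the locus is the perpendicular bisector of z1 and z2.
Midpoint = ((6+6)/2, (6+(-3))/2) = (6.0000, 1.5000)

Perpendicular bisector through (6.0000, 1.5000)


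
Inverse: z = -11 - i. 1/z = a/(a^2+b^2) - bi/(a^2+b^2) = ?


|z|^2 = 121+1 = 122
1/z = (-11 + 1i)/122

1/z = -0.0902 + 0.0082i


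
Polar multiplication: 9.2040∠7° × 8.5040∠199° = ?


r = 9.2040 * 8.5040 = 78.2708
theta = 7° + 199° = 206° = 206° (mod 360)

78.2708 cis(206°)


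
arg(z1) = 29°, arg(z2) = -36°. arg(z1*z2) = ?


arg(z1*z2) = 29° - 36° = -7°
Normalized to (-180°, 180°]: -7°

-7°


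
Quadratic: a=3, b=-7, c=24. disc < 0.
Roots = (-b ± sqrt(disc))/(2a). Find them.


disc = (-7)^2 - 4*3*24 = 49 - 288 = -239
sqrt(|disc|) = sqrt(239) = 15.4596
Real part = 7/(2*3) = 1.1667
Imag part = 15.4596/(2*3) = 2.5766

1.1667 ± 2.5766i


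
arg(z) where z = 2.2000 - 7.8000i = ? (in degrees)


Re = 2.2, Im = -7.8
arg = atan2(-7.8, 2.2) = -74.2488 degrees

arg(z) = -74.2488 degrees


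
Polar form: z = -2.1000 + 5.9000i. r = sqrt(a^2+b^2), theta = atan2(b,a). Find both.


r = sqrt(4.41+34.81) = sqrt(39.22) = 6.2626
theta = atan2(5.9, -2.1) = 109.5923 degrees

r = 6.2626, theta = 109.5923 degrees


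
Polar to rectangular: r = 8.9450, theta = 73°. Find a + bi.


a = 8.9450*cos(73°) = 8.9450*0.292372 = 2.6153
b = 8.9450*sin(73°) = 8.9450*0.9563 = 8.5541

2.6153 + 8.5541i


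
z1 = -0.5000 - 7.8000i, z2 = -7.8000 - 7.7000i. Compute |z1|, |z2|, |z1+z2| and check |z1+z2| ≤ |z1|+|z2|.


|z1| = sqrt((-0.5)^2 + (-7.8)^2) = sqrt(61.09) = 7.8160
|z2| = sqrt((-7.8)^2 + (-7.7)^2) = sqrt(120.13) = 10.9604
z1+z2 = -8.3000 - 15.5000i
|z1+z2| = sqrt(309.14) = 17.5824
|z1|+|z2| = 7.8160 + 10.9604 = 18.7764

|z1+z2| = 17.5824 ≤ |z1|+|z2| = 18.7764 (verified)


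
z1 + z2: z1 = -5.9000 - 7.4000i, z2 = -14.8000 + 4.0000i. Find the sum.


Real: -5.9 - 14.8 = -20.7
Imag: -7.4 + 4 = -3.4

-20.7000 - 3.4000i


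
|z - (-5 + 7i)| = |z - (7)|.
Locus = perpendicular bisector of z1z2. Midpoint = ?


Equal distances means the locus is the perpendicular bisector of z1 and z2.
Midpoint = ((-5+7)/2, (7+0)/2) = (1.0000, 3.5000)

Perpendicular bisector through (1.0000, 3.5000)


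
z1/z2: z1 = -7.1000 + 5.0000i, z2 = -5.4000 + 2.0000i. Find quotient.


Conjugate of z2 = -5.4000 - 2.0000i
Numerator: (-7.1000 + 5.0000i)(-5.4000 - 2.0000i) = 48.3400 - 12.8000i
Denominator: (-5.4)^2 + 2^2 = 33.16
Result = (48.3400 - 12.8000i)/33.16

1.4578 - 0.3860i


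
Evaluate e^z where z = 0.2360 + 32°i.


e^0.2360 = 1.2662
cos(32°) = 0.84805
sin(32°) = 0.5299
Real = 1.2662*0.84805 = 1.0738
Imag = 1.2662*0.5299 = 0.6710

1.0738 + 0.6710i


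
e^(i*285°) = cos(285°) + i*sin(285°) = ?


cos(285°) = 0.2588
sin(285°) = -0.9659

e^(i*285°) = 0.2588 - 0.9659i


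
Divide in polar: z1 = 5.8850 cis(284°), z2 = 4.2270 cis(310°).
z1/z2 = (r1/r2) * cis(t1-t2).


r = 5.8850 / 4.2270 = 1.3922
theta = 284° - 310° = -26° = 334° (mod 360)

1.3922 cis(334°)


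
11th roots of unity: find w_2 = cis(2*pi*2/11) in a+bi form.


Angle = 360*2/11 = 65.4545°
a = cos(65.4545°) = 0.4154
b = sin(65.4545°) = 0.9096

0.4154 + 0.9096i


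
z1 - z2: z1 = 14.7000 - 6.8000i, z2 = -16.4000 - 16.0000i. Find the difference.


Real: 14.7 + 16.4 = 31.1
Imag: -6.8 + 16 = 9.2

31.1000 + 9.2000i


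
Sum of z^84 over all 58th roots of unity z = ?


The roots are w_k = w^k with w = e^(2*pi*i/58), and (w^k)^84 = (w^84)^k.
So S = 1 + u + u^2 + ... + u^(57) with u = w^84.
84 = 1*58 + 26, so 84 is not a multiple of 58: u = (w^58)^1 * w^26 = w^26 ≠ 1 (w is a primitive 58th root), while u^58 = (w^58)^84 = 1.
Geometric series: S = (1 - u^58)/(1 - u) = (1 - 1)/(1 - u) = 0

S = 0


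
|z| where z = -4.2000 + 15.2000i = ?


|z| = sqrt((-4.2)^2 + 15.2^2) = sqrt(17.64 + 231.04) = sqrt(248.68) = 15.7696

|z| = 15.7696


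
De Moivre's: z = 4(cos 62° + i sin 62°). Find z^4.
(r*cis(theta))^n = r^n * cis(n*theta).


r^4 = 4^4 = 256
n*theta = 4*62° = 248° = 248° (mod 360)
a = 256*cos(248°) = -95.8993
b = 256*sin(248°) = -237.3591

256 cis(248°) = -95.8993 - 237.3591i


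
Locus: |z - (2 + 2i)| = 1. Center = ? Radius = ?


|z - z0| = r is a circle with center z0 and radius r.
Center = (2, 2), radius = 1

Circle with center (2, 2) and radius 1


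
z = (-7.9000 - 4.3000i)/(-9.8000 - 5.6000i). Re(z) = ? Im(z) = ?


Multiply by conjugate: (-7.9000 - 4.3000i)(-9.8000 + 5.6000i) / ((-9.8)^2 + (-5.6)^2)
Numerator real = -7.9*(-9.8) - (4.3)*(-5.6) = 101.5
Numerator imag = -4.3*(-9.8) - (-7.9)*(-5.6) = -2.1
Denominator = 127.4
Re(z) = 101.5/127.4 = 0.7967
Im(z) = -2.1/127.4 = -0.0165

Re(z) = 0.7967, Im(z) = -0.0165


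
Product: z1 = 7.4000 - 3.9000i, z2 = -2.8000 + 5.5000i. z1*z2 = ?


Real = 7.4*(-2.8) - (-3.9)*5.5 = -20.72 - (-21.45) = 0.73
Imag = 7.4*5.5 - (2.8)*(-3.9) = 40.7 + 10.92 = 51.62

0.7300 + 51.6200i


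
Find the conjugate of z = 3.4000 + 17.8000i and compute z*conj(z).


z_bar = 3.4000 - 17.8000i
z*z_bar = 3.4^2 + 17.8^2 = 11.56 + 316.84 = 328.4

z_bar = 3.4000 - 17.8000i, z*z_bar = 328.4


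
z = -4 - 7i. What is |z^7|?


|z| = sqrt(16+49) = sqrt(65) = 8.0623
|z^7| = |z|^7 = (sqrt(65))^7 = 65^3 * sqrt(65) = 274625*sqrt(65)

|z^7| = 274625*sqrt(65) ≈ 2214097.5341


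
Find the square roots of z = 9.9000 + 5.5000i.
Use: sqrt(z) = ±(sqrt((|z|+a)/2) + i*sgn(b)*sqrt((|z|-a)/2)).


|z| = sqrt(98.01+30.25) = 11.3252
sqrt((|z|+a)/2) = sqrt((11.3252+9.9)/2) = sqrt(10.6126) = 3.2577
sqrt((|z|-a)/2) = sqrt((11.3252-9.9)/2) = sqrt(0.7126) = 0.8442

±(3.2577 + 0.8442i) i.e. 3.2577 + 0.8442i and -3.2577 - 0.8442i


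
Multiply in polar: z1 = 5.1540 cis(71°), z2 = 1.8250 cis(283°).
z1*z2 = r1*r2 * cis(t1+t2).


r = 5.1540 * 1.8250 = 9.4061
theta = 71° + 283° = 354° = 354° (mod 360)

9.4061 cis(354°)


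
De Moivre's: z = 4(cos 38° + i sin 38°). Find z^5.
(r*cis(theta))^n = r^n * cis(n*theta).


r^5 = 4^5 = 1024
n*theta = 5*38° = 190° = 190° (mod 360)
a = 1024*cos(190°) = -1008.4431
b = 1024*sin(190°) = -177.8157

1024 cis(190°) = -1008.4431 - 177.8157i


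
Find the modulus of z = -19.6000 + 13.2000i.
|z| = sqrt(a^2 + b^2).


|z| = sqrt((-19.6)^2 + 13.2^2) = sqrt(384.16 + 174.24) = sqrt(558.4) = 23.6305

|z| = 23.6305


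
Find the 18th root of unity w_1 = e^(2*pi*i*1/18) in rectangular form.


Angle = 360*1/18 = 20°
a = cos(20°) = 0.9397
b = sin(20°) = 0.3420

0.9397 + 0.3420i


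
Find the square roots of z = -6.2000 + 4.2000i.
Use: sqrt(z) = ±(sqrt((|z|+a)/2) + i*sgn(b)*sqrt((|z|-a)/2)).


|z| = sqrt(38.44+17.64) = 7.4887
sqrt((|z|+a)/2) = sqrt((7.4887+(-6.2))/2) = sqrt(0.6443) = 0.8027
sqrt((|z|-a)/2) = sqrt((7.4887-(-6.2))/2) = sqrt(6.8443) = 2.6162

±(0.8027 + 2.6162i) i.e. 0.8027 + 2.6162i and -0.8027 - 2.6162i


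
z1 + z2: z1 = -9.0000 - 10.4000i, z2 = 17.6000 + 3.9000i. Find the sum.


Real: -9 + 17.6 = 8.6
Imag: -10.4 + 3.9 = -6.5

8.6000 - 6.5000i


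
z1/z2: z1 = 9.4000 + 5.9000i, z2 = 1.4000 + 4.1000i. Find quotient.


Conjugate of z2 = 1.4000 - 4.1000i
Numerator: (9.4000 + 5.9000i)(1.4000 - 4.1000i) = 37.3500 - 30.2800i
Denominator: 1.4^2 + 4.1^2 = 18.77
Result = (37.3500 - 30.2800i)/18.77

1.9899 - 1.6132i


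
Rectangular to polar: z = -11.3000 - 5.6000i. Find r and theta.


r = sqrt(127.69+31.36) = sqrt(159.05) = 12.6115
theta = atan2(-5.6, -11.3) = -153.6381 degrees

r = 12.6115, theta = -153.6381 degrees


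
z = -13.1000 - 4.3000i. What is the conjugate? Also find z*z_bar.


z_bar = -13.1000 + 4.3000i
z*z_bar = (-13.1)^2 + (-4.3)^2 = 171.61 + 18.49 = 190.1

z_bar = -13.1000 + 4.3000i, z*z_bar = 190.1


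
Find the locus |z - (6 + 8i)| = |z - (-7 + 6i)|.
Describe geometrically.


Equal distances means the locus is the perpendicular bisector of z1 and z2.
Midpoint = ((6+(-7))/2, (8+6)/2) = (-0.5000, 7.0000)

Perpendicular bisector through (-0.5000, 7.0000)


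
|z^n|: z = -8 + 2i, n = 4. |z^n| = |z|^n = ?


|z| = sqrt(64+4) = sqrt(68) = 8.2462
|z^4| = |z|^4 = (sqrt(68))^4 = 68^2 = 4624

|z^4| = 4624


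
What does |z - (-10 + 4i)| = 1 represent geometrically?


|z - z0| = r is a circle with center z0 and radius r.
Center = (-10, 4), radius = 1

Circle with center (-10, 4) and radius 1


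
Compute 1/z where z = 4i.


|z|^2 = 0+16 = 16
1/z = (0 - 4i)/16

1/z = 0 - 0.2500i


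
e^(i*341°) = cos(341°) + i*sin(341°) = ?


cos(341°) = 0.9455
sin(341°) = -0.3256

e^(i*341°) = 0.9455 - 0.3256i


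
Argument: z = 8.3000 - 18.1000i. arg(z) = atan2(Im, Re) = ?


Re = 8.3, Im = -18.1
arg = atan2(-18.1, 8.3) = -65.3655 degrees

arg(z) = -65.3655 degrees


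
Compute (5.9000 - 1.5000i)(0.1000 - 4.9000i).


Real = 5.9*0.1 - (-1.5)*(-4.9) = 0.59 - 7.35 = -6.76
Imag = 5.9*(-4.9) + 0.1*(-1.5) = -28.91 - (0.15) = -29.06

-6.7600 - 29.0600i


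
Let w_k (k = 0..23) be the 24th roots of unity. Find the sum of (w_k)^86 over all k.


The roots are w_k = w^k with w = e^(2*pi*i/24), and (w^k)^86 = (w^86)^k.
So S = 1 + u + u^2 + ... + u^(23) with u = w^86.
86 = 3*24 + 14, so 86 is not a multiple of 24: u = (w^24)^3 * w^14 = w^14 ≠ 1 (w is a primitive 24th root), while u^24 = (w^24)^86 = 1.
Geometric series: S = (1 - u^24)/(1 - u) = (1 - 1)/(1 - u) = 0

S = 0


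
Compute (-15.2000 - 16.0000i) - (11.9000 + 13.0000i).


Real: -15.2 - 11.9 = -27.1
Imag: -16 - 13 = -29

-27.1000 - 29.0000i


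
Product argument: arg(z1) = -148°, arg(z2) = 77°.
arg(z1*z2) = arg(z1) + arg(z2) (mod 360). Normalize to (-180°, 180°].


arg(z1*z2) = -148° + 77° = -71°
Normalized to (-180°, 180°]: -71°

-71°


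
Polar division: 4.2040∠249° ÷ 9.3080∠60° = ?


r = 4.2040 / 9.3080 = 0.4517
theta = 249° - 60° = 189° = 189° (mod 360)

0.4517 cis(189°)


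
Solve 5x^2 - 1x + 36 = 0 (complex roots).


disc = (-1)^2 - 4*5*36 = 1 - 720 = -719
sqrt(|disc|) = sqrt(719) = 26.8142
Real part = 1/(2*5) = 0.1000
Imag part = 26.8142/(2*5) = 2.6814

0.1000 ± 2.6814i


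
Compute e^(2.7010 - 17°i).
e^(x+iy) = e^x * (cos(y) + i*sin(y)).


e^2.7010 = 14.8946
cos(-17°) = 0.956305
sin(-17°) = -0.292372
Real = 14.8946*0.956305 = 14.2438
Imag = 14.8946*(-0.292372) = -4.3548

14.2438 - 4.3548i


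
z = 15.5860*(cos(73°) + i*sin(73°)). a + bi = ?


a = 15.5860*cos(73°) = 15.5860*0.29237 = 4.5569
b = 15.5860*sin(73°) = 15.5860*0.956305 = 14.9050

4.5569 + 14.9050i


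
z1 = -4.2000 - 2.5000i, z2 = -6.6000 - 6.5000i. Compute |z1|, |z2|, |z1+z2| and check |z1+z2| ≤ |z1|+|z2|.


|z1| = sqrt((-4.2)^2 + (-2.5)^2) = sqrt(23.89) = 4.8877
|z2| = sqrt((-6.6)^2 + (-6.5)^2) = sqrt(85.81) = 9.2634
z1+z2 = -10.8000 - 9.0000i
|z1+z2| = sqrt(197.64) = 14.0584
|z1|+|z2| = 4.8877 + 9.2634 = 14.1511

|z1+z2| = 14.0584 ≤ |z1|+|z2| = 14.1511 (verified)


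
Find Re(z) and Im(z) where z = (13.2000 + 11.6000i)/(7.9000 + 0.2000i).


Multiply by conjugate: (13.2000 + 11.6000i)(7.9000 - 0.2000i) / (7.9^2 + 0.2^2)
Numerator real = 13.2*7.9 + 11.6*0.2 = 106.6
Numerator imag = 11.6*7.9 - 13.2*0.2 = 89
Denominator = 62.45
Re(z) = 106.6/62.45 = 1.7070
Im(z) = 89/62.45 = 1.4251

Re(z) = 1.7070, Im(z) = 1.4251


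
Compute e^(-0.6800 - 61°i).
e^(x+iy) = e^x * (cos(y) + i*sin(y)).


e^-0.6800 = 0.5066
cos(-61°) = 0.4848
sin(-61°) = -0.8746
Real = 0.5066*0.4848 = 0.2456
Imag = 0.5066*(-0.8746) = -0.4431

0.2456 - 0.4431i


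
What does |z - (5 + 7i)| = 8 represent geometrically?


|z - z0| = r is a circle with center z0 and radius r.
Center = (5, 7), radius = 8

Circle with center (5, 7) and radius 8


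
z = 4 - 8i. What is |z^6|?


|z| = sqrt(16+64) = sqrt(80) = 8.9443
|z^6| = |z|^6 = (sqrt(80))^6 = 80^3 = 512000

|z^6| = 512000


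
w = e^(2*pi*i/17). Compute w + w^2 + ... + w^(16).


With w = e^(2*pi*i/17), all 17 of the 17th roots of unity w^0 = 1, w, ..., w^(16) sum to 0: 1 + w + ... + w^(16) = (1 - w^17)/(1 - w) = 0 since w^17 = 1, w ≠ 1.
Removing the root 1: w + w^2 + ... + w^(16) = 0 - 1 = -1

Sum = -1


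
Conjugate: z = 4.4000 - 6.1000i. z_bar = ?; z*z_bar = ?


z_bar = 4.4000 + 6.1000i
z*z_bar = 4.4^2 + (-6.1)^2 = 19.36 + 37.21 = 56.57

z_bar = 4.4000 + 6.1000i, z*z_bar = 56.57


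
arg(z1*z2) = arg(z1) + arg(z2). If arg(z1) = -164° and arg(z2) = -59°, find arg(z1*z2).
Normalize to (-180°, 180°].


arg(z1*z2) = -164° - 59° = -223°
Normalized to (-180°, 180°]: 137°

137°


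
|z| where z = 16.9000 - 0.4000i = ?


|z| = sqrt(16.9^2 + (-0.4)^2) = sqrt(285.61 + 0.16) = sqrt(285.77) = 16.9047

|z| = 16.9047


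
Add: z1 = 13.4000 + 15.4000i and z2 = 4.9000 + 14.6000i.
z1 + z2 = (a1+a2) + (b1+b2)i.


Real: 13.4 + 4.9 = 18.3
Imag: 15.4 + 14.6 = 30

18.3000 + 30.0000i


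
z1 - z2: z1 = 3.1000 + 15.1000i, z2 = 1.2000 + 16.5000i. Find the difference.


Real: 3.1 - 1.2 = 1.9
Imag: 15.1 - 16.5 = -1.4

1.9000 - 1.4000i


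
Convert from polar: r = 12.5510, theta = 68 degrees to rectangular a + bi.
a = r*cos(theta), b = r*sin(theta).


a = 12.5510*cos(68°) = 12.5510*0.37461 = 4.7017
b = 12.5510*sin(68°) = 12.5510*0.927184 = 11.6371

4.7017 + 11.6371i


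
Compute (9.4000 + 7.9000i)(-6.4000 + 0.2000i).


Real = 9.4*(-6.4) - 7.9*0.2 = -60.16 - 1.58 = -61.74
Imag = 9.4*0.2 - (6.4)*7.9 = 1.88 - (50.56) = -48.68

-61.7400 - 48.6800i


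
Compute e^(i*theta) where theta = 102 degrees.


cos(102°) = -0.2079
sin(102°) = 0.9781

e^(i*102°) = -0.2079 + 0.9781i


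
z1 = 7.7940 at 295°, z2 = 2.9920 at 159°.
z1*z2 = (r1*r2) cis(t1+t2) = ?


r = 7.7940 * 2.9920 = 23.3196
theta = 295° + 159° = 454° = 94° (mod 360)

23.3196 cis(94°)


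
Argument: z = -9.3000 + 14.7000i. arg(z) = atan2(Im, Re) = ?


Re = -9.3, Im = 14.7
arg = atan2(14.7, -9.3) = 122.3196 degrees

arg(z) = 122.3196 degrees


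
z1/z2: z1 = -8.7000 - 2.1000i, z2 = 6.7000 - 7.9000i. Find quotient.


Conjugate of z2 = 6.7000 + 7.9000i
Numerator: (-8.7000 - 2.1000i)(6.7000 + 7.9000i) = -41.7000 - 82.8000i
Denominator: 6.7^2 + (-7.9)^2 = 107.3
Result = (-41.7000 - 82.8000i)/107.3

-0.3886 - 0.7717i


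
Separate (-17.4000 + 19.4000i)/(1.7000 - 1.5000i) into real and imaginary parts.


Multiply by conjugate: (-17.4000 + 19.4000i)(1.7000 + 1.5000i) / (1.7^2 + (-1.5)^2)
Numerator real = -17.4*1.7 + 19.4*(-1.5) = -58.68
Numerator imag = 19.4*1.7 - (-17.4)*(-1.5) = 6.88
Denominator = 5.14
Re(z) = -58.68/5.14 = -11.4163
Im(z) = 6.88/5.14 = 1.3385

Re(z) = -11.4163, Im(z) = 1.3385


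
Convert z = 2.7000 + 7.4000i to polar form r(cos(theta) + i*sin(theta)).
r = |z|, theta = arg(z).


r = sqrt(7.29+54.76) = sqrt(62.05) = 7.8772
theta = atan2(7.4, 2.7) = 69.9548 degrees

r = 7.8772, theta = 69.9548 degrees


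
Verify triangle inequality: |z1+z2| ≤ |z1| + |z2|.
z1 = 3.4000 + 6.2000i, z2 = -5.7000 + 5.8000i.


|z1| = sqrt(3.4^2 + 6.2^2) = sqrt(50) = 7.0711
|z2| = sqrt((-5.7)^2 + 5.8^2) = sqrt(66.13) = 8.1320
z1+z2 = -2.3000 + 12.0000i
|z1+z2| = sqrt(149.29) = 12.2184
|z1|+|z2| = 7.0711 + 8.1320 = 15.2031

|z1+z2| = 12.2184 ≤ |z1|+|z2| = 15.2031 (verified)


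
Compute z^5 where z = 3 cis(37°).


r^5 = 3^5 = 243
n*theta = 5*37° = 185° = 185° (mod 360)
a = 243*cos(185°) = -242.0753
b = 243*sin(185°) = -21.1788

243 cis(185°) = -242.0753 - 21.1788i


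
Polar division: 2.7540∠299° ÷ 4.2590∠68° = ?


r = 2.7540 / 4.2590 = 0.6466
theta = 299° - 68° = 231° = 231° (mod 360)

0.6466 cis(231°)


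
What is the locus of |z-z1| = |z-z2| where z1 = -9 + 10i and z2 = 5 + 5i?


Equal distances means the locus is the perpendicular bisector of z1 and z2.
Midpoint = ((-9+5)/2, (10+5)/2) = (-2.0000, 7.5000)

Perpendicular bisector through (-2.0000, 7.5000)


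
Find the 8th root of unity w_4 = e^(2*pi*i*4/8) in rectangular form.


Angle = 360*4/8 = 180°
a = cos(180°) = -1.0000
b = sin(180°) = 0

-1.0000 + 0i


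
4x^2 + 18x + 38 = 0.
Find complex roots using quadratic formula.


disc = 18^2 - 4*4*38 = 324 - 608 = -284
sqrt(|disc|) = sqrt(284) = 16.8523
Real part = -18/(2*4) = -2.2500
Imag part = 16.8523/(2*4) = 2.1065

-2.2500 ± 2.1065i


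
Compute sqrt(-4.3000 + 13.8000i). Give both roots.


|z| = sqrt(18.49+190.44) = 14.4544
sqrt((|z|+a)/2) = sqrt((14.4544+(-4.3))/2) = sqrt(5.0772) = 2.2533
sqrt((|z|-a)/2) = sqrt((14.4544-(-4.3))/2) = sqrt(9.3772) = 3.0622

±(2.2533 + 3.0622i) i.e. 2.2533 + 3.0622i and -2.2533 - 3.0622i


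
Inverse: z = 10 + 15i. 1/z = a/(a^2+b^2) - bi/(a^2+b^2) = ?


|z|^2 = 100+225 = 325
1/z = (10 - 15i)/325

1/z = 0.0308 - 0.0462i


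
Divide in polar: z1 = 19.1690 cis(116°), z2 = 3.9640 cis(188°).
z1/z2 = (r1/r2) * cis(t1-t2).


r = 19.1690 / 3.9640 = 4.8358
theta = 116° - 188° = -72° = 288° (mod 360)

4.8358 cis(288°)


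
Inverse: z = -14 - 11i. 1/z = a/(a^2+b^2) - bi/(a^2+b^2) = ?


|z|^2 = 196+121 = 317
1/z = (-14 + 11i)/317

1/z = -0.0442 + 0.0347i


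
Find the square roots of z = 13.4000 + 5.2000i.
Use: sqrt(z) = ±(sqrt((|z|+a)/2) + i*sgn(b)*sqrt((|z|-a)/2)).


|z| = sqrt(179.56+27.04) = 14.3736
sqrt((|z|+a)/2) = sqrt((14.3736+13.4)/2) = sqrt(13.8868) = 3.7265
sqrt((|z|-a)/2) = sqrt((14.3736-13.4)/2) = sqrt(0.4868) = 0.6977

±(3.7265 + 0.6977i) i.e. 3.7265 + 0.6977i and -3.7265 - 0.6977i


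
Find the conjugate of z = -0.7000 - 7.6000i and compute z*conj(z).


z_bar = -0.7000 + 7.6000i
z*z_bar = (-0.7)^2 + (-7.6)^2 = 0.49 + 57.76 = 58.25

z_bar = -0.7000 + 7.6000i, z*z_bar = 58.25


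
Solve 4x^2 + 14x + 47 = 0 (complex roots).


disc = 14^2 - 4*4*47 = 196 - 752 = -556
sqrt(|disc|) = sqrt(556) = 23.5797
Real part = -14/(2*4) = -1.7500
Imag part = 23.5797/(2*4) = 2.9475

-1.7500 ± 2.9475i
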